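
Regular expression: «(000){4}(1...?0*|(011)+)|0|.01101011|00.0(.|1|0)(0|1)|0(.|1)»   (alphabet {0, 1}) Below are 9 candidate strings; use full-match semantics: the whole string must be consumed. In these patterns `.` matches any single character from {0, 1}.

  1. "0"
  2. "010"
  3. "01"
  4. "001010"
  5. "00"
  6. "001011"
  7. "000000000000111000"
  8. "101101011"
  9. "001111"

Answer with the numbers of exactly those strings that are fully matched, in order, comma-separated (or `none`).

1. "0" → match
2. "010" → no match
3. "01" → match
4. "001010" → match
5. "00" → match
6. "001011" → match
7 → match
8. "101101011" → match
9. "001111" → no match

1, 3, 4, 5, 6, 7, 8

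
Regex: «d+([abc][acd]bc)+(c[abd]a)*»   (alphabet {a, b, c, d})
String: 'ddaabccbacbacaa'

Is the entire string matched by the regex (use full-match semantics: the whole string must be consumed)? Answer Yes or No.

Yes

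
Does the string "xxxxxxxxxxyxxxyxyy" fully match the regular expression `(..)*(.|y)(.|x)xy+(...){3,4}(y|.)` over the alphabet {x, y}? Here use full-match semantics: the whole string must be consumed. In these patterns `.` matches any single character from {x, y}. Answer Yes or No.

No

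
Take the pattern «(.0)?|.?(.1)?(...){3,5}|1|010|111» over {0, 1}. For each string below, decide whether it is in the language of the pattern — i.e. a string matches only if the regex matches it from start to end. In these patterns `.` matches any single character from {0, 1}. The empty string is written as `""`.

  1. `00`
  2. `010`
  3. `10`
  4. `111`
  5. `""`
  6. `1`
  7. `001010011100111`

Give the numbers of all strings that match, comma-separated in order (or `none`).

1, 2, 3, 4, 5, 6, 7

1. `00` → match
2. `010` → match
3. `10` → match
4. `111` → match
5. `""` → match
6. `1` → match
7 → match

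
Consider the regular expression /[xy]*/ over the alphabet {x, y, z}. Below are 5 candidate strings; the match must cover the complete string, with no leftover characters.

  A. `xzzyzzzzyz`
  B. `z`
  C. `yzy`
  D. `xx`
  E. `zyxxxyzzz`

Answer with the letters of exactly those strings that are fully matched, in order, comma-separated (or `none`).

A → no match
B → no match
C → no match
D → match
E → no match

D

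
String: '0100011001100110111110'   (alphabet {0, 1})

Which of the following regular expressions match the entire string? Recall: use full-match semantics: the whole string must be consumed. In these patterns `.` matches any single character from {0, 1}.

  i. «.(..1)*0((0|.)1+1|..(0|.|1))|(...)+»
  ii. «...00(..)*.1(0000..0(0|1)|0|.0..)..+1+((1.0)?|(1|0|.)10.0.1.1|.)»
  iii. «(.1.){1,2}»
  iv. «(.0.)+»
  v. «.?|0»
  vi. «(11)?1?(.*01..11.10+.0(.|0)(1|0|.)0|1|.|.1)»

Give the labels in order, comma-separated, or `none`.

i → no match
ii → match
iii → no match
iv → no match
v → no match
vi → no match

ii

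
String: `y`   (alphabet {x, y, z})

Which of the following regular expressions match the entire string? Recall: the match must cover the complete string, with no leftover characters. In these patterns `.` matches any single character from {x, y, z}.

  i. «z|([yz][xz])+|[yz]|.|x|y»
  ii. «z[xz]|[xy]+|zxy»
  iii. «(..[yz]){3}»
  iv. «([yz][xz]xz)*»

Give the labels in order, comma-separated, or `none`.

i, ii

i → match
ii → match
iii → no match
iv → no match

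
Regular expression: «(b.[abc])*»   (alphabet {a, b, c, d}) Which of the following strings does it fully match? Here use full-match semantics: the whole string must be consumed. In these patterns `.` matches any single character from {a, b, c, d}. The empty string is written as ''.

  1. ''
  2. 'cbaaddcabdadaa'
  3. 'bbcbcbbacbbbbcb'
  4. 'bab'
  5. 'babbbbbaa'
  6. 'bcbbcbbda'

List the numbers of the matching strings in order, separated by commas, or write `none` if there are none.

1 → match
2 → no match
3 → match
4 → match
5 → match
6 → match

1, 3, 4, 5, 6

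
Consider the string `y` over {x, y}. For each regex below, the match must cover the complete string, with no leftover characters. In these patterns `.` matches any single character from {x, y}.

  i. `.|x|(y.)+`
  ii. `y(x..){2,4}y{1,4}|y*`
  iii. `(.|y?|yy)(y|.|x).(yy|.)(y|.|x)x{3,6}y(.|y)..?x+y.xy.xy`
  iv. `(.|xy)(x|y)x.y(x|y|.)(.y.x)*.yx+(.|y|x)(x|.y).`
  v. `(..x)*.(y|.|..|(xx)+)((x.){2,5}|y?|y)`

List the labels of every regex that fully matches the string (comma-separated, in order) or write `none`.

i, ii

i → match
ii → match
iii → no match — must end with `xy`
iv → no match
v → no match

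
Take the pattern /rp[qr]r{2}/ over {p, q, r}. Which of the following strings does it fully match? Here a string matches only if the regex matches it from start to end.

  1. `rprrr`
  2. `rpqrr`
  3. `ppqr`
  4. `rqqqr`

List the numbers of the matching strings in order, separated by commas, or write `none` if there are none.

1, 2

1 → match
2 → match
3 → no match — must start with `rp`
4 → no match — must start with `rp`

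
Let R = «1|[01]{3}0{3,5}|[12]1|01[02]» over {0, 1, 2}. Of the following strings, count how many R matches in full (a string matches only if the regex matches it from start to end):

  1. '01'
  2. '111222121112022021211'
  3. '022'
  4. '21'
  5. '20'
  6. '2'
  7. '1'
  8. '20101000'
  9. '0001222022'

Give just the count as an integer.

2

1 → no match
2 → no match
3 → no match
4 → match
5 → no match
6 → no match
7 → match
8 → no match
9 → no match
Total matched: 2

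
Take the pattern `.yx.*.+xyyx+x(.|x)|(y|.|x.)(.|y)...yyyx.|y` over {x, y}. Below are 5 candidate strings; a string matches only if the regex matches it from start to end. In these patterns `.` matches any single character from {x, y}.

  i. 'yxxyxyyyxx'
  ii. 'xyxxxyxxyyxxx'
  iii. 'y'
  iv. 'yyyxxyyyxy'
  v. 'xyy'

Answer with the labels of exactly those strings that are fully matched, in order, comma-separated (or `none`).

i. 'yxxyxyyyxx' → match
ii → match
iii. 'y' → match
iv. 'yyyxxyyyxy' → match
v. 'xyy' → no match

i, ii, iii, iv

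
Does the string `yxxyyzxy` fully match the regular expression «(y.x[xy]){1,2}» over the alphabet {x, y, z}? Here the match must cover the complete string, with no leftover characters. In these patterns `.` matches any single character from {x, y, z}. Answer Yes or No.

Yes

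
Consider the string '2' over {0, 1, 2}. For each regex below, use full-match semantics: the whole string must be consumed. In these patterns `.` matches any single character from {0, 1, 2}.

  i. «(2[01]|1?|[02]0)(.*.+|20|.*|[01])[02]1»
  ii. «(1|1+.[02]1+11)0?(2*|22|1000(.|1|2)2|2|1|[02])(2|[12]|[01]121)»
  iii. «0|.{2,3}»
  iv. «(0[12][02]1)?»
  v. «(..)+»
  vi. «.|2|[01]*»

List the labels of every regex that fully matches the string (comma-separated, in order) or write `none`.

i → no match — must end with '1'
ii → no match — must start with '1'
iii → no match
iv → no match
v → no match
vi → match

vi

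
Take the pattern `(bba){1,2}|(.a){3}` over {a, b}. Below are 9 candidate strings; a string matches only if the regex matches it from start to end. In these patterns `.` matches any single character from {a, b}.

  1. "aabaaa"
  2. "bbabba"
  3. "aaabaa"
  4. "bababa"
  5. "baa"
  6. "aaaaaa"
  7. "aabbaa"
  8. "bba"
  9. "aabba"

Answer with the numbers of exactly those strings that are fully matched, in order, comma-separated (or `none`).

1 → match
2 → match
3 → no match
4 → match
5 → no match
6 → match
7 → no match
8 → match
9 → no match

1, 2, 4, 6, 8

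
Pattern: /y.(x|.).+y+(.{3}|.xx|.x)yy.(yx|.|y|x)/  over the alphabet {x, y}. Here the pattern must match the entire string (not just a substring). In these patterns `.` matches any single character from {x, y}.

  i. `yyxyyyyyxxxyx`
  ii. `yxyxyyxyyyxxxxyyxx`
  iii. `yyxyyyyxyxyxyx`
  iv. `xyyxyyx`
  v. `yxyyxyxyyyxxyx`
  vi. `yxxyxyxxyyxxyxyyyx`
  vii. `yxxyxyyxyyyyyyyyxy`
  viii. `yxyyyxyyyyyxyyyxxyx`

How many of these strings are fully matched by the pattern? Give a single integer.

1

i → no match
ii → no match
iii → no match
iv. `xyyxyyx` → no match — must start with `y`
v → no match
vi → no match
vii → match
viii → no match
Total matched: 1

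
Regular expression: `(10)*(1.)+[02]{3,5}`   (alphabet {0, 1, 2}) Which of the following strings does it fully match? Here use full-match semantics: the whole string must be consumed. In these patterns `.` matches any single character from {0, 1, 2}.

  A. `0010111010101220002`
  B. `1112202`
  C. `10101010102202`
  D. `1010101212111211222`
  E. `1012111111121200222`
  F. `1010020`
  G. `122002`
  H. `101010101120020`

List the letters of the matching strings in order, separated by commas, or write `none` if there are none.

B, C, D, E, F, G, H

A → no match
B → match
C → match
D → match
E → match
F → match
G → match
H → match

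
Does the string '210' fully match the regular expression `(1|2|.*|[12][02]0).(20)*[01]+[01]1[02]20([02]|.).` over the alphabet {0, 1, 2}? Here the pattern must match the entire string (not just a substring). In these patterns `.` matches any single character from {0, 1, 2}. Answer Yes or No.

No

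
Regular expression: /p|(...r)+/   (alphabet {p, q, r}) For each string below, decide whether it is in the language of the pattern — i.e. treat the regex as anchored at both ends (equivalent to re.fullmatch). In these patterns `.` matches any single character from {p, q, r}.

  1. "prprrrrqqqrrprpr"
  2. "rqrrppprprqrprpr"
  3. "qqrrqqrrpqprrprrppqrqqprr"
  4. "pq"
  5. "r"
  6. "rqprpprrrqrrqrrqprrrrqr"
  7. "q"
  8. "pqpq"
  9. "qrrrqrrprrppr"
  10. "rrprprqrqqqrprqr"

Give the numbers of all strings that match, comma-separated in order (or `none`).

2, 10

1 → no match
2 → match
3 → no match
4 → no match
5 → no match
6 → no match
7 → no match
8 → no match
9 → no match
10 → match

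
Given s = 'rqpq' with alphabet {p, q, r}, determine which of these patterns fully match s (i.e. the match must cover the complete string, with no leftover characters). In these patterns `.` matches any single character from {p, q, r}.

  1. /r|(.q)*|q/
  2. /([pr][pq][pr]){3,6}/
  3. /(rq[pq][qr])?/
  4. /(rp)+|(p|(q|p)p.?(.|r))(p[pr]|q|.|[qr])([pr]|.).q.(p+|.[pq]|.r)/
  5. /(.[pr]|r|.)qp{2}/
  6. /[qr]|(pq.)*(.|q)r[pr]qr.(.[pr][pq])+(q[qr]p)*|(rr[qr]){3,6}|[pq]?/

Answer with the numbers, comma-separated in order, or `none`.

1, 3

1 → match
2 → no match
3 → match
4 → no match
5 → no match — must end with 'p'
6 → no match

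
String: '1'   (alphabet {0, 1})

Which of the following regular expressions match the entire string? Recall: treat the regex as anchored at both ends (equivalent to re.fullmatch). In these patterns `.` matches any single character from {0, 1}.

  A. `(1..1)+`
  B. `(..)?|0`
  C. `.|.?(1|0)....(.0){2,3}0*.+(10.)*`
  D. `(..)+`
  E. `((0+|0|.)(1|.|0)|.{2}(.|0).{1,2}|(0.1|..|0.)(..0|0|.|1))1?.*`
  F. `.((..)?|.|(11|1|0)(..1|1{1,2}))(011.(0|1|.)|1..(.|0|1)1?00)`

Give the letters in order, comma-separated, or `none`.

A → no match
B → no match
C → match
D → no match
E → no match
F → no match

C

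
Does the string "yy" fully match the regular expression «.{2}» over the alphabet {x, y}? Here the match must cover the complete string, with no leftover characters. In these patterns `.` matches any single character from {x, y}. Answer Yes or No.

Yes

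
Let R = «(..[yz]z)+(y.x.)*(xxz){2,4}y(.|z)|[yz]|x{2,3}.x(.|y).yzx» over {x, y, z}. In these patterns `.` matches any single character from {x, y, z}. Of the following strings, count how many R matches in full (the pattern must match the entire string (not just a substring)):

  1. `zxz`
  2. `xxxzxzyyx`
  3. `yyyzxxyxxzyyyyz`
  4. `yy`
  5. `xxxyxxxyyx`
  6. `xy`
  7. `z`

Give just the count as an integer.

1 → no match
2 → no match
3 → no match
4 → no match
5 → no match
6 → no match
7 → match
Total matched: 1

1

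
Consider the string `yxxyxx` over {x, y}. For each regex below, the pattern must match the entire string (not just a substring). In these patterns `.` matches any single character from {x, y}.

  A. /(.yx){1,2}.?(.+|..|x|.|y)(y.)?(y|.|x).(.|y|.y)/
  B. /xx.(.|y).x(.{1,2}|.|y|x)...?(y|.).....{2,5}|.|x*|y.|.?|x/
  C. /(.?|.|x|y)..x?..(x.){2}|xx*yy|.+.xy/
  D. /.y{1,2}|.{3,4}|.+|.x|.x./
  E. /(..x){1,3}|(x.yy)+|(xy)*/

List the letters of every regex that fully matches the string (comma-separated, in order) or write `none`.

A → no match
B → no match
C → no match
D → match
E → match

D, E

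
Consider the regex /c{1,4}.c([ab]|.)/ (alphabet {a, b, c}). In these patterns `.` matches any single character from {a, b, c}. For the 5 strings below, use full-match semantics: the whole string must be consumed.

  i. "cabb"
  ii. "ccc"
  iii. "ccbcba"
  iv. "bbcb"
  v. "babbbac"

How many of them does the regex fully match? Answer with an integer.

i → no match
ii → no match
iii → no match
iv → no match — must start with "c"
v → no match — must start with "c"
Total matched: 0

0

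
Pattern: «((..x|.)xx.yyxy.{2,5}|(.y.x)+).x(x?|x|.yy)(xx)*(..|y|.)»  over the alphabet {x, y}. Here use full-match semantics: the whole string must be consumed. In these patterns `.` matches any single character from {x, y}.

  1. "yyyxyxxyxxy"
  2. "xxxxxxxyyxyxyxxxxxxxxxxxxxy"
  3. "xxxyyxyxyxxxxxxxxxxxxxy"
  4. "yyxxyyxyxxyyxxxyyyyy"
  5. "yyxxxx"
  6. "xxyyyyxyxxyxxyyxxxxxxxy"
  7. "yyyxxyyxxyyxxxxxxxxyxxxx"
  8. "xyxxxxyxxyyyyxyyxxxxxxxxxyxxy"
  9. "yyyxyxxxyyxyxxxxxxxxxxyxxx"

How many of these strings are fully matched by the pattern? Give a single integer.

0

1. "yyyxyxxyxxy" → no match
2 → no match
3 → no match
4 → no match
5. "yyxxxx" → no match
6 → no match
7 → no match
8 → no match
9 → no match
Total matched: 0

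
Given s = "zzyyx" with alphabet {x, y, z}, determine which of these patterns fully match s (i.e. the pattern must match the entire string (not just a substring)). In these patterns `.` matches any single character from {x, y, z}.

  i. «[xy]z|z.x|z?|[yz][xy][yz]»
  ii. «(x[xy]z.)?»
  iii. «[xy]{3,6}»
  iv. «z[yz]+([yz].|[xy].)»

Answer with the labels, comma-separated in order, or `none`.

iv

i → no match
ii → no match
iii → no match
iv → match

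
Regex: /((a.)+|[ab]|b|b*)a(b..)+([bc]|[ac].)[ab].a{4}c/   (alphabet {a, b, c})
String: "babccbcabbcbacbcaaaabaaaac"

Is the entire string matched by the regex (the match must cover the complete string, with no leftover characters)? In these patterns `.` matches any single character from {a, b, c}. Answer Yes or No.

Yes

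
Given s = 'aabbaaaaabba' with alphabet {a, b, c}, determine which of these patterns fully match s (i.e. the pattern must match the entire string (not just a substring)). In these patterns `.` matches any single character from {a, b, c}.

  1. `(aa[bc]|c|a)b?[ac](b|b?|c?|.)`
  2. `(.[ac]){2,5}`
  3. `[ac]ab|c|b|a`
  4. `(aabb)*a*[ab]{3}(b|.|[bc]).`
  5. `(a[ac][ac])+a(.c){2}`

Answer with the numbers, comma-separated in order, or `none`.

4

1 → no match
2 → no match
3 → no match
4 → match
5 → no match — must end with 'c'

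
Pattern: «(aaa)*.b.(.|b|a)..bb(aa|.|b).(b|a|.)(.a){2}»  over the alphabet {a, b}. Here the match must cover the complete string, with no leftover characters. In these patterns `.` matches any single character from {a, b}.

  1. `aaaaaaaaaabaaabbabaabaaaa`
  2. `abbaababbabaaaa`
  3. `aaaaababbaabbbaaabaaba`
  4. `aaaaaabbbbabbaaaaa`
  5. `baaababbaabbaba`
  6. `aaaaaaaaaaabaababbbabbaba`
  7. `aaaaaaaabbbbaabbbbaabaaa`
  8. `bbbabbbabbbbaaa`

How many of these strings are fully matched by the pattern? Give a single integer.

1 → no match
2 → no match
3 → no match
4 → no match
5 → no match
6 → no match
7 → no match
8 → no match
Total matched: 0

0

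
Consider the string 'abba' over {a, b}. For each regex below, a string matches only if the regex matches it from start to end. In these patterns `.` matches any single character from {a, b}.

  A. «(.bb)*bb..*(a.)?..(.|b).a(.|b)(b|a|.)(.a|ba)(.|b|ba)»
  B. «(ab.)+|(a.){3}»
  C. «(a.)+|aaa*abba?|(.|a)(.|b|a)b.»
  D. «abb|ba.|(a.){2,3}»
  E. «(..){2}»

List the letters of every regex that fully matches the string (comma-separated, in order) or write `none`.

A → no match
B → no match
C → match
D → no match
E → match

C, E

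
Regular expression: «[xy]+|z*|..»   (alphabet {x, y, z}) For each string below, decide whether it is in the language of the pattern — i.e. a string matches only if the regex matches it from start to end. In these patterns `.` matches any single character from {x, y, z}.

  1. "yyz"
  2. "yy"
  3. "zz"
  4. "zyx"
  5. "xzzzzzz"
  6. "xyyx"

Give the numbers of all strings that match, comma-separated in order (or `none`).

1 → no match
2 → match
3 → match
4 → no match
5 → no match
6 → match

2, 3, 6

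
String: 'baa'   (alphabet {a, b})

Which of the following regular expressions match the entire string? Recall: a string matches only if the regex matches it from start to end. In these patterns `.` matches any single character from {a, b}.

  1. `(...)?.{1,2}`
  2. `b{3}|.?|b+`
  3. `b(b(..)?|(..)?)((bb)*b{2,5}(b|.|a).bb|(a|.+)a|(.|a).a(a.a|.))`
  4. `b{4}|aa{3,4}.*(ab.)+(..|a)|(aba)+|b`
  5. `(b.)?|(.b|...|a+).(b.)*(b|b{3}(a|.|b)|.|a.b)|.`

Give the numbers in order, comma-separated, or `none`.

1 → no match
2 → no match
3 → match
4 → no match
5 → no match

3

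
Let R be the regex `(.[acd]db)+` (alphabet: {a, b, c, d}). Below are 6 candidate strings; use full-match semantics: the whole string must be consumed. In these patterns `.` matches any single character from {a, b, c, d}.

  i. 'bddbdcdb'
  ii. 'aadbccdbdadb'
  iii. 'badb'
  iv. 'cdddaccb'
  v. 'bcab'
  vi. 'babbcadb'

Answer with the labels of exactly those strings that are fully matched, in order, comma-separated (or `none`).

i, ii, iii

i → match
ii → match
iii → match
iv → no match — must end with 'db'
v → no match — must end with 'db'
vi → no match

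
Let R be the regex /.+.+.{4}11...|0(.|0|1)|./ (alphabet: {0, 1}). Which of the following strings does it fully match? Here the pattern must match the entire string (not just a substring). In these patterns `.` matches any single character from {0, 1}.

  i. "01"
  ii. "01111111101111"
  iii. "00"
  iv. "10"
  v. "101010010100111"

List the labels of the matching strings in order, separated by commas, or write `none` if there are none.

i, iii

i. "01" → match
ii → no match
iii. "00" → match
iv. "10" → no match
v → no match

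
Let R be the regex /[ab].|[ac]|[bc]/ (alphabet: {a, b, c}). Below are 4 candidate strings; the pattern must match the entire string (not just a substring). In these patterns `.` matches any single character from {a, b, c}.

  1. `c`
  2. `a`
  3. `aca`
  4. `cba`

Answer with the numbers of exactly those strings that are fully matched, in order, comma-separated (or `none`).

1, 2

1 → match
2 → match
3 → no match
4 → no match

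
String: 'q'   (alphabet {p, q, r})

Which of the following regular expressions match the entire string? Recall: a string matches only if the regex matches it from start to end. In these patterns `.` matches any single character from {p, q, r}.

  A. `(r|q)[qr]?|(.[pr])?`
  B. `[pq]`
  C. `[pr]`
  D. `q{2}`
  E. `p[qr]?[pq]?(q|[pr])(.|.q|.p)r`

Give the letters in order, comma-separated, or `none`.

A, B

A → match
B → match
C → no match
D → no match
E → no match — must start with 'p'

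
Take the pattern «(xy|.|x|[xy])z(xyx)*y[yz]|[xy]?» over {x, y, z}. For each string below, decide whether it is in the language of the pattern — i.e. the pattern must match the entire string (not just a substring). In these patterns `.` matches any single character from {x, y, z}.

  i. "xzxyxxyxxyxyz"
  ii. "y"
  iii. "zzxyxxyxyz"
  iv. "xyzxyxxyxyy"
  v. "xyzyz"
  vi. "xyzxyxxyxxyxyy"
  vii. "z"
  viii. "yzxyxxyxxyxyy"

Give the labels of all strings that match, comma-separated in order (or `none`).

i → match
ii → match
iii → match
iv → match
v → match
vi → match
vii → no match
viii → match

i, ii, iii, iv, v, vi, viii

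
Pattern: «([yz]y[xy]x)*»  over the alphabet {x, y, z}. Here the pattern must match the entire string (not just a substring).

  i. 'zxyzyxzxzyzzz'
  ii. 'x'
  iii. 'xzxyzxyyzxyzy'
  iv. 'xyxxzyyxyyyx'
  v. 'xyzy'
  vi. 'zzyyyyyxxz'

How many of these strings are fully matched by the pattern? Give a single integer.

i → no match
ii → no match
iii → no match
iv → no match
v → no match
vi → no match
Total matched: 0

0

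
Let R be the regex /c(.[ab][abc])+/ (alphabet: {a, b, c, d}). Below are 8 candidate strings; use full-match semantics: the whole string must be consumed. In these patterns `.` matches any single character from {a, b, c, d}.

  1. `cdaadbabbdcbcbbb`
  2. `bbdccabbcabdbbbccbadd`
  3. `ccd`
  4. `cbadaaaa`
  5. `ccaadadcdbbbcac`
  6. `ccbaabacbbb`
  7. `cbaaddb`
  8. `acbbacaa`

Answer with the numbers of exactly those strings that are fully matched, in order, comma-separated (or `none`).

1 → no match
2 → no match — must start with `c`
3 → no match
4 → no match
5 → no match
6 → no match
7 → no match
8 → no match — must start with `c`

none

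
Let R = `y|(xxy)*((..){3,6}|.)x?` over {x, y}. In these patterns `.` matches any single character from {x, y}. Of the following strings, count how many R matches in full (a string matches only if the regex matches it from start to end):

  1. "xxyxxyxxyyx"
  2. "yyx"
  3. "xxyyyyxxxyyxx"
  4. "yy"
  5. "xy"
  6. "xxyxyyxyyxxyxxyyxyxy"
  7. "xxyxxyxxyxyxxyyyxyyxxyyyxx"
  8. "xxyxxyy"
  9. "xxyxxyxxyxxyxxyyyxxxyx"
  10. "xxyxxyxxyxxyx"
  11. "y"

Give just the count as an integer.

6

1 → match
2 → no match
3 → match
4 → no match
5 → no match
6 → no match
7 → no match
8 → match
9 → match
10 → match
11 → match
Total matched: 6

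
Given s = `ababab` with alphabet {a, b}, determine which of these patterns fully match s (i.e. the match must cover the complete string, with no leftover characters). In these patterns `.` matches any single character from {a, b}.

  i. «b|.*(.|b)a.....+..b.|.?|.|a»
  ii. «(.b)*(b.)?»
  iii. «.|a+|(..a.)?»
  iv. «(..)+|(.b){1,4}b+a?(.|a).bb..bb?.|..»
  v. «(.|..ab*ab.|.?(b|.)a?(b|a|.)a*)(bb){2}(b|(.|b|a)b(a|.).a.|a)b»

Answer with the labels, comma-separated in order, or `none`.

ii, iv

i → no match
ii → match
iii → no match
iv → match
v → no match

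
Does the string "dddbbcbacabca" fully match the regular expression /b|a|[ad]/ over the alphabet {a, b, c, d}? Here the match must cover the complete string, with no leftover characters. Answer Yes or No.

No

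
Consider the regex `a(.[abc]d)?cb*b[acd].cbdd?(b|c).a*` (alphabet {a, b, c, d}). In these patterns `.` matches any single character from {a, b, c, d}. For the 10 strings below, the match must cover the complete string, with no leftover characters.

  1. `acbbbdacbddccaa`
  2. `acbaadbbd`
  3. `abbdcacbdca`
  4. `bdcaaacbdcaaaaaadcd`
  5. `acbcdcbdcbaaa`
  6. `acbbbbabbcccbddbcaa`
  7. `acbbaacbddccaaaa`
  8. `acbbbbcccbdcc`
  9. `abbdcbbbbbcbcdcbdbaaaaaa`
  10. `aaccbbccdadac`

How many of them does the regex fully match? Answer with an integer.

1 → match
2 → no match
3 → no match
4 → no match — must start with `a`
5 → match
6 → no match
7 → match
8 → match
9 → no match
10 → no match
Total matched: 4

4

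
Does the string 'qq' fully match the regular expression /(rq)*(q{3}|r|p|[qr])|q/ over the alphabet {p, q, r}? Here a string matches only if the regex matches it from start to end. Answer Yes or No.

No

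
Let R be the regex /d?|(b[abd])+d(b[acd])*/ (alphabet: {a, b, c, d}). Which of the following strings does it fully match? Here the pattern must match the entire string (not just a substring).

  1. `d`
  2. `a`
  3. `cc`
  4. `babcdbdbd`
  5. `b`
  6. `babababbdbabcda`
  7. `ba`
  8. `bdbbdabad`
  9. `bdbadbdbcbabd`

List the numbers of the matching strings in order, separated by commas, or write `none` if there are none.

1, 9

1 → match
2 → no match
3 → no match
4 → no match
5 → no match
6 → no match
7 → no match
8 → no match
9 → match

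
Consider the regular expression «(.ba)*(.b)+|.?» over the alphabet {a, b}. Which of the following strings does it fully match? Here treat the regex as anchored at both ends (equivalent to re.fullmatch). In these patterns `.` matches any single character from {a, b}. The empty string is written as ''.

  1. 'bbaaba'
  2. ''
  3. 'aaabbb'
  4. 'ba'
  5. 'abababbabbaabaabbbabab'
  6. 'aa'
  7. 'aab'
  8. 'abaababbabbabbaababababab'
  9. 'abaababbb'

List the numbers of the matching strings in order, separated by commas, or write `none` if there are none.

2, 8, 9

1. 'bbaaba' → no match
2. '' → match
3. 'aaabbb' → no match
4. 'ba' → no match
5 → no match
6. 'aa' → no match
7. 'aab' → no match
8 → match
9. 'abaababbb' → match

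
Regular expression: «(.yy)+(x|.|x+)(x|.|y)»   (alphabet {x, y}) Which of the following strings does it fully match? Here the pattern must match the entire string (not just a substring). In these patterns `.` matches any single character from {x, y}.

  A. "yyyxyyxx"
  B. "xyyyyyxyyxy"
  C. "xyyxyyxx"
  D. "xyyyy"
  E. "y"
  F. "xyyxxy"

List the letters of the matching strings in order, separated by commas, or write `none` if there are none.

A, B, C, D, F

A → match
B → match
C → match
D → match
E → no match
F → match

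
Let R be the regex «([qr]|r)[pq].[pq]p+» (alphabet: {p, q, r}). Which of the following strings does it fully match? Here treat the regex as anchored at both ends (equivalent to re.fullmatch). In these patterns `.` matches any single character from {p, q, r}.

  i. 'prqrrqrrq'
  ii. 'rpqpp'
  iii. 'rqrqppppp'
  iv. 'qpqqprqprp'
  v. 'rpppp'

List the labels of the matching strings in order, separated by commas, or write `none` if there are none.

i. 'prqrrqrrq' → no match — must end with 'p'
ii. 'rpqpp' → match
iii. 'rqrqppppp' → match
iv. 'qpqqprqprp' → no match
v. 'rpppp' → match

ii, iii, v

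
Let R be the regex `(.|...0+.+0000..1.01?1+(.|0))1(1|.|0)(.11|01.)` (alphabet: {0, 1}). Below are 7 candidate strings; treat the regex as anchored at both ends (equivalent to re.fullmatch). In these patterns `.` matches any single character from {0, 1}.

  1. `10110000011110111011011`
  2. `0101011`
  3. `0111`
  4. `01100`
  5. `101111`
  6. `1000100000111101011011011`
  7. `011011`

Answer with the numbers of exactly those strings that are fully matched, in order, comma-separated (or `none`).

1 → no match
2 → no match
3 → no match
4 → no match
5 → no match
6 → no match
7 → match

7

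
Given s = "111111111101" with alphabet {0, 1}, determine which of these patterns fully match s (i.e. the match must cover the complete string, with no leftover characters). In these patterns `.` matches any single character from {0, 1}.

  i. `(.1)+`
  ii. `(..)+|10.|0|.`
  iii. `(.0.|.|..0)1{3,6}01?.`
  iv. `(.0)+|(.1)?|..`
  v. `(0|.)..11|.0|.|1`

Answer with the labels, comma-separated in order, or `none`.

i → match
ii → match
iii → no match
iv → no match
v → no match

i, ii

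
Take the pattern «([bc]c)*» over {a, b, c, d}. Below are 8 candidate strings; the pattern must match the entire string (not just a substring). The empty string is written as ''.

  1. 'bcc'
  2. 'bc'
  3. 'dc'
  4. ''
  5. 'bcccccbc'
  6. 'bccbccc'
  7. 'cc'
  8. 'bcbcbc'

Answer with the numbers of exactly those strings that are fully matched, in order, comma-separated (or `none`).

2, 4, 5, 7, 8

1 → no match
2 → match
3 → no match
4 → match
5 → match
6 → no match
7 → match
8 → match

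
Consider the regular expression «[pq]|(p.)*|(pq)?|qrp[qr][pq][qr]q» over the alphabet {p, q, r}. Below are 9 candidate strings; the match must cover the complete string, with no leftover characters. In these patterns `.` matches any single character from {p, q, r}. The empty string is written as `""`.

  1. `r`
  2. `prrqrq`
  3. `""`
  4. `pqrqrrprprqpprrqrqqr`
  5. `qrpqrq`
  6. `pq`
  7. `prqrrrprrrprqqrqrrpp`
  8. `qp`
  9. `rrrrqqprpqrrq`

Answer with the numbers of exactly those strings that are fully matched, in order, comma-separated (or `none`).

3, 6

1 → no match
2 → no match
3 → match
4 → no match
5 → no match
6 → match
7 → no match
8 → no match
9 → no match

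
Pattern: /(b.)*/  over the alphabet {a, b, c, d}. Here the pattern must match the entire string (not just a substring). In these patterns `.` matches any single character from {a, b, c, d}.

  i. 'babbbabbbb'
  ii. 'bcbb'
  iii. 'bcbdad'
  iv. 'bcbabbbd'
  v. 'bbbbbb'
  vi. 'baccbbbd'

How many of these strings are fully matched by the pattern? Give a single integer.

4

i. 'babbbabbbb' → match
ii. 'bcbb' → match
iii. 'bcbdad' → no match
iv. 'bcbabbbd' → match
v. 'bbbbbb' → match
vi. 'baccbbbd' → no match
Total matched: 4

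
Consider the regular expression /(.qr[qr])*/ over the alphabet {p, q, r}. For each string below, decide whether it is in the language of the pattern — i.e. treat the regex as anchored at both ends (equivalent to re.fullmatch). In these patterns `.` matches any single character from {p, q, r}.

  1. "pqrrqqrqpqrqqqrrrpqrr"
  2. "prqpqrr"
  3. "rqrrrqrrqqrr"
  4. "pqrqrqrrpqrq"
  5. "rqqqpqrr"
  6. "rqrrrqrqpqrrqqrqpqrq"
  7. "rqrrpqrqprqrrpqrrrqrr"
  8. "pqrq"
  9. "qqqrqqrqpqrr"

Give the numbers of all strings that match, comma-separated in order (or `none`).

1 → no match
2 → no match
3 → match
4 → match
5 → no match
6 → match
7 → no match
8 → match
9 → no match

3, 4, 6, 8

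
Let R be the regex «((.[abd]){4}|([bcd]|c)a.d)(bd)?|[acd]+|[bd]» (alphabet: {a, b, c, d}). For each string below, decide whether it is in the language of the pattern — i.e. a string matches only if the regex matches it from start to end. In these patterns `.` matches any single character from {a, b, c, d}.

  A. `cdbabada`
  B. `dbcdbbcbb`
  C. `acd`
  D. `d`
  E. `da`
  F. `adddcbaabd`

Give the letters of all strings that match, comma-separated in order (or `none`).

A → match
B → no match
C → match
D → match
E → match
F → match

A, C, D, E, F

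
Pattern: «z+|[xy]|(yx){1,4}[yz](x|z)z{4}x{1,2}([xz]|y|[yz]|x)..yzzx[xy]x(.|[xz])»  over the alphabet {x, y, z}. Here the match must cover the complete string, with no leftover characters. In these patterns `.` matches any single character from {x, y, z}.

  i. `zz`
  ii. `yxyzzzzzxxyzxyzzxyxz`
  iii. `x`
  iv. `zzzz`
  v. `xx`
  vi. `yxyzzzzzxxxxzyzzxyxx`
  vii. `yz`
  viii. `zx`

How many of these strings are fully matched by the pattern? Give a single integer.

5

i → match
ii → match
iii → match
iv → match
v → no match
vi → match
vii → no match
viii → no match
Total matched: 5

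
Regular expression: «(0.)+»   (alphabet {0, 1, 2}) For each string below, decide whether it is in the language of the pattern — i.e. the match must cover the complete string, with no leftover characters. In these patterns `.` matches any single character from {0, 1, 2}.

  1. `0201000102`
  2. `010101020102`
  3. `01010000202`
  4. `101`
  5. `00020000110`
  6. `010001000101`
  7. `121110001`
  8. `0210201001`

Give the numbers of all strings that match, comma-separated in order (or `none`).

1. `0201000102` → match
2. `010101020102` → match
3. `01010000202` → no match
4. `101` → no match — must start with `0`
5. `00020000110` → no match
6. `010001000101` → match
7. `121110001` → no match — must start with `0`
8. `0210201001` → no match

1, 2, 6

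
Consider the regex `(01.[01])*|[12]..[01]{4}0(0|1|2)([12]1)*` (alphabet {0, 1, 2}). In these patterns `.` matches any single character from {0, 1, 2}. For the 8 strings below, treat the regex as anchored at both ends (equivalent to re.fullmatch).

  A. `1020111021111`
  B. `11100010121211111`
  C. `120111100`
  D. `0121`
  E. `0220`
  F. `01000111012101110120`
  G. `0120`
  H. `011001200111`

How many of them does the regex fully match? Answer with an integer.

7

A → match
B → match
C → match
D → match
E → no match
F → match
G → match
H → match
Total matched: 7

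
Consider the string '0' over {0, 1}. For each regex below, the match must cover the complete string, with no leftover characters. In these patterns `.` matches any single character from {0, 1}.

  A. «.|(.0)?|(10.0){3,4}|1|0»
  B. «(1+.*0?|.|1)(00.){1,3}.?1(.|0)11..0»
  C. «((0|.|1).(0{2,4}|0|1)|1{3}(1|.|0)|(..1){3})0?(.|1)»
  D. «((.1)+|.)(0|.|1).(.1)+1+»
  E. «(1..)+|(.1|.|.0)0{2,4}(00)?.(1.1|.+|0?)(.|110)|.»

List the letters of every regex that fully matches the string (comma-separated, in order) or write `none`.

A, E

A → match
B → no match
C → no match
D → no match — must end with '1'
E → match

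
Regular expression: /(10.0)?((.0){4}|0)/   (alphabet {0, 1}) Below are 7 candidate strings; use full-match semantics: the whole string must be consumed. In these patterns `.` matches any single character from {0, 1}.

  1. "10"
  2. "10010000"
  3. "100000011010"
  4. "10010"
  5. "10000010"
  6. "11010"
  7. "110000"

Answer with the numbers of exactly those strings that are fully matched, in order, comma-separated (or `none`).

5

1 → no match
2 → no match
3 → no match
4 → no match
5 → match
6 → no match
7 → no match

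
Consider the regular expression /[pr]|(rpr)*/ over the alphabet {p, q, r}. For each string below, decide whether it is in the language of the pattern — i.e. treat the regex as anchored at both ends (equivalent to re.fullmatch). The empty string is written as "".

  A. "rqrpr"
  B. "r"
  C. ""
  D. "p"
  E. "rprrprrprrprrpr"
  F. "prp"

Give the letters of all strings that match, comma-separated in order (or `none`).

A → no match
B → match
C → match
D → match
E → match
F → no match

B, C, D, E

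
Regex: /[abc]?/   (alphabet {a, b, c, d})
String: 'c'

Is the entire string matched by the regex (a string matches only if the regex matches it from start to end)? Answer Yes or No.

Yes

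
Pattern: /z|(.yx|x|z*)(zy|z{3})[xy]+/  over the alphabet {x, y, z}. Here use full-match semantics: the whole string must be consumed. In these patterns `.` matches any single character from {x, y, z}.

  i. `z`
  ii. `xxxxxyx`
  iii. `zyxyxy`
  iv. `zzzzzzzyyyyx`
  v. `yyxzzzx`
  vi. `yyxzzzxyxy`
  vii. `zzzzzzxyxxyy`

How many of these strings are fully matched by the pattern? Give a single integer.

6

i → match
ii → no match
iii → match
iv → match
v → match
vi → match
vii → match
Total matched: 6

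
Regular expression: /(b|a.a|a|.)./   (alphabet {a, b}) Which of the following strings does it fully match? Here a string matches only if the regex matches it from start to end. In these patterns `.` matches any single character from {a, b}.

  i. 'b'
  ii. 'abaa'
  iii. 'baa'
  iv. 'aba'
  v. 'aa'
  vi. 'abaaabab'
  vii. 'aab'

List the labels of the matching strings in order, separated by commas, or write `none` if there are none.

ii, v

i. 'b' → no match
ii. 'abaa' → match
iii. 'baa' → no match
iv. 'aba' → no match
v. 'aa' → match
vi. 'abaaabab' → no match
vii. 'aab' → no match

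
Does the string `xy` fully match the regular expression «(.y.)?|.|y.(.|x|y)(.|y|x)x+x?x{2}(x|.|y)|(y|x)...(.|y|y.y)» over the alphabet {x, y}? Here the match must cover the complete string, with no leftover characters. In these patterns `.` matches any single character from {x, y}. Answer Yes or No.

No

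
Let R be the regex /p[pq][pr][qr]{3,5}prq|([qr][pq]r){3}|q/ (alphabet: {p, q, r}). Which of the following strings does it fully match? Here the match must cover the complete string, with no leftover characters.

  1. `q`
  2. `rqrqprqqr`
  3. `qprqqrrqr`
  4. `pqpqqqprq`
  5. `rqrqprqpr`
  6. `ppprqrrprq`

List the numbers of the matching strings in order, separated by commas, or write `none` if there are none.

1 → match
2 → match
3 → match
4 → match
5 → match
6 → match

1, 2, 3, 4, 5, 6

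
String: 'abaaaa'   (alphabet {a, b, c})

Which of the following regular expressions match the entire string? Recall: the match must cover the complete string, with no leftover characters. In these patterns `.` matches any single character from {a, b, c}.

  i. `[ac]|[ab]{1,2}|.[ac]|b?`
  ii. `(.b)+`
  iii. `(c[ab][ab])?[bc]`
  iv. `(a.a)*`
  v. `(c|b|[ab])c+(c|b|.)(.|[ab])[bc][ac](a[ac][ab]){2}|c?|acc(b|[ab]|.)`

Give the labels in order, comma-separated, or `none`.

i → no match
ii → no match — must end with 'b'
iii → no match
iv → match
v → no match

iv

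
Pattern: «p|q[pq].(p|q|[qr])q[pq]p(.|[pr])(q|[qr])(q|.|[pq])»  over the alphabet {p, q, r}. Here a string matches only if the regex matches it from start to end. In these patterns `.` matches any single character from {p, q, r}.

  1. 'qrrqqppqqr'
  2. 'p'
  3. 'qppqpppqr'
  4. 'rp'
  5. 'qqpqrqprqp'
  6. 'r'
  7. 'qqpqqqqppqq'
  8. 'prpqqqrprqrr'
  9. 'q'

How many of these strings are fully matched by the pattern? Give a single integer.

1

1 → no match
2 → match
3 → no match
4 → no match
5 → no match
6 → no match
7 → no match
8 → no match
9 → no match
Total matched: 1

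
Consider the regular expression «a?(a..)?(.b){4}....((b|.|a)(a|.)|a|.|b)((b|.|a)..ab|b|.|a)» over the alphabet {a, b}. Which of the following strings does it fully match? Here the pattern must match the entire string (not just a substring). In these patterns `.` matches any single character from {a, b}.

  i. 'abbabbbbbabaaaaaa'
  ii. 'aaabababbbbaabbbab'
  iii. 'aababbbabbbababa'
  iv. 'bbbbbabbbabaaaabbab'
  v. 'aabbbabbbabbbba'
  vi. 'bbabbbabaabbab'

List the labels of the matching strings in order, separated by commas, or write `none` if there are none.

i → match
ii → no match
iii → match
iv → no match
v → match
vi → match

i, iii, v, vi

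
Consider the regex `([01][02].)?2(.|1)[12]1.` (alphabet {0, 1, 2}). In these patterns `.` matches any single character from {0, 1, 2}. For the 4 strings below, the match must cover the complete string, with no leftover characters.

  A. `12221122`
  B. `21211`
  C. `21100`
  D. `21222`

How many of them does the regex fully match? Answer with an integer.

1

A → no match
B → match
C → no match
D → no match
Total matched: 1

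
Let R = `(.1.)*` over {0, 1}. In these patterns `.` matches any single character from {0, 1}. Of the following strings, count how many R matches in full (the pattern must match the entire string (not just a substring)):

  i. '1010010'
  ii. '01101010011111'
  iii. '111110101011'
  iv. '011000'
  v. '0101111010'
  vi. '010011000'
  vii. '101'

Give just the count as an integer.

0

i → no match
ii → no match
iii → no match
iv → no match
v → no match
vi → no match
vii → no match
Total matched: 0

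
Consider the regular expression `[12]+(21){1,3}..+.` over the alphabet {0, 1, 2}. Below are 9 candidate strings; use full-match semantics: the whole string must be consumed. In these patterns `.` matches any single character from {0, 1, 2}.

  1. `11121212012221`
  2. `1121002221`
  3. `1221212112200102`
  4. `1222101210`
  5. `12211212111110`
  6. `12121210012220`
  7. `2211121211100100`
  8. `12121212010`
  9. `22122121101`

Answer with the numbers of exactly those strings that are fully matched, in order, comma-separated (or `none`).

1 → match
2 → match
3 → match
4 → match
5 → match
6 → match
7 → match
8 → match
9 → match

1, 2, 3, 4, 5, 6, 7, 8, 9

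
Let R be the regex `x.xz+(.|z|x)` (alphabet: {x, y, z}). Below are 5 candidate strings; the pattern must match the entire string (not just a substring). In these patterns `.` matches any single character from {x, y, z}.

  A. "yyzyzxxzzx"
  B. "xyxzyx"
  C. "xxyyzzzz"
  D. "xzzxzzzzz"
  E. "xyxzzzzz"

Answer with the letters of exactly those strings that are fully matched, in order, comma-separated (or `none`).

E

A → no match — must start with "x"
B → no match
C → no match
D → no match
E → match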